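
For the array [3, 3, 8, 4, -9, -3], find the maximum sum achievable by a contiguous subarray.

Using Kadane's algorithm on [3, 3, 8, 4, -9, -3]:

Scanning through the array:
Position 1 (value 3): max_ending_here = 6, max_so_far = 6
Position 2 (value 8): max_ending_here = 14, max_so_far = 14
Position 3 (value 4): max_ending_here = 18, max_so_far = 18
Position 4 (value -9): max_ending_here = 9, max_so_far = 18
Position 5 (value -3): max_ending_here = 6, max_so_far = 18

Maximum subarray: [3, 3, 8, 4]
Maximum sum: 18

The maximum subarray is [3, 3, 8, 4] with sum 18. This subarray runs from index 0 to index 3.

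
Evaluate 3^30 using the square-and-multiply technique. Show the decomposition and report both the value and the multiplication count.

Computing 3^30 by squaring (build up from 3^1; each line after the first costs one multiplication):

3^1 = 3
3^2 = (3^1)^2 = 3^2 = 9
3^3 = 3 * 3^2 = 3 * 9 = 27
3^6 = (3^3)^2 = 27^2 = 729
3^7 = 3 * 3^6 = 3 * 729 = 2187
3^14 = (3^7)^2 = 2187^2 = 4782969
3^15 = 3 * 3^14 = 3 * 4782969 = 14348907
3^30 = (3^15)^2 = 14348907^2 = 205891132094649

Result: 205891132094649
Multiplications needed: 7 (7 lines after 3^1)

3^30 = 205891132094649. Using exponentiation by squaring, this requires 7 multiplications. The key idea: if the exponent is even, square the half-power; if odd, multiply by the base once.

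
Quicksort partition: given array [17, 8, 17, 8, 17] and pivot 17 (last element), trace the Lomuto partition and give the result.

Lomuto partition with pivot = 17:

Initial array: [17, 8, 17, 8, 17]

arr[0]=17 <= 17: swap with position 0, array becomes [17, 8, 17, 8, 17]
arr[1]=8 <= 17: swap with position 1, array becomes [17, 8, 17, 8, 17]
arr[2]=17 <= 17: swap with position 2, array becomes [17, 8, 17, 8, 17]
arr[3]=8 <= 17: swap with position 3, array becomes [17, 8, 17, 8, 17]

Place pivot at position 4: [17, 8, 17, 8, 17]
Pivot position: 4

After partitioning with pivot 17, the array becomes [17, 8, 17, 8, 17]. The pivot is placed at index 4. All elements to the left of the pivot are <= 17, and all elements to the right are > 17.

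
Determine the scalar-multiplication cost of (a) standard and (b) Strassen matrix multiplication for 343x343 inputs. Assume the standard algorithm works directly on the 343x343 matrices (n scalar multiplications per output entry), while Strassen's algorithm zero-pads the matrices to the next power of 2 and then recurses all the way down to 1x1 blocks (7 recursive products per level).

Matrix multiplication for 343x343 matrices:

Strassen's algorithm requires power-of-2 dimensions. Pad 343x343 to 512x512 (next power of 2).

Standard algorithm: 343^3 = 40353607 multiplications
Strassen's algorithm: 7^(log2(512)) = 7^9 = 40353607 multiplications
Savings: 40353607 - 40353607 = 0 multiplications

Standard: 40353607 multiplications (343^3). Strassen: 40353607 multiplications (7^9, after padding to 512x512). Strassen reduces 8 recursive multiplications to 7 at each level.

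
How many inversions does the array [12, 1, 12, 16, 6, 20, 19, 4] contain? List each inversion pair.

Finding inversions in [12, 1, 12, 16, 6, 20, 19, 4]:

(0, 1): arr[0]=12 > arr[1]=1
(0, 4): arr[0]=12 > arr[4]=6
(0, 7): arr[0]=12 > arr[7]=4
(2, 4): arr[2]=12 > arr[4]=6
(2, 7): arr[2]=12 > arr[7]=4
(3, 4): arr[3]=16 > arr[4]=6
(3, 7): arr[3]=16 > arr[7]=4
(4, 7): arr[4]=6 > arr[7]=4
(5, 6): arr[5]=20 > arr[6]=19
(5, 7): arr[5]=20 > arr[7]=4
(6, 7): arr[6]=19 > arr[7]=4

Total inversions: 11

The array has 11 inversion(s): (0,1), (0,4), (0,7), (2,4), (2,7), (3,4), (3,7), (4,7), (5,6), (5,7), (6,7). Each pair (i,j) satisfies i < j and arr[i] > arr[j].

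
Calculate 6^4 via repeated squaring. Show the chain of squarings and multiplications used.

Computing 6^4 by squaring (build up from 6^1; each line after the first costs one multiplication):

6^1 = 6
6^2 = (6^1)^2 = 6^2 = 36
6^4 = (6^2)^2 = 36^2 = 1296

Result: 1296
Multiplications needed: 2 (2 lines after 6^1)

6^4 = 1296. Using exponentiation by squaring, this requires 2 multiplications. The key idea: if the exponent is even, square the half-power; if odd, multiply by the base once.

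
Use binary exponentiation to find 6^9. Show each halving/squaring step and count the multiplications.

Computing 6^9 by squaring (build up from 6^1; each line after the first costs one multiplication):

6^1 = 6
6^2 = (6^1)^2 = 6^2 = 36
6^4 = (6^2)^2 = 36^2 = 1296
6^8 = (6^4)^2 = 1296^2 = 1679616
6^9 = 6 * 6^8 = 6 * 1679616 = 10077696

Result: 10077696
Multiplications needed: 4 (4 lines after 6^1)

6^9 = 10077696. Using exponentiation by squaring, this requires 4 multiplications. The key idea: if the exponent is even, square the half-power; if odd, multiply by the base once.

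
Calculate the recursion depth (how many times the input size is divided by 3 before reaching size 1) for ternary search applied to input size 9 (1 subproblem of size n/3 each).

For divide and conquer with division factor 3:

Problem sizes at each level:
Level 0: 9
Level 1: 3
Level 2: 1

The root is level 0 and the size-1 base case is level 2 (the tree spans levels 0 through 2, i.e. 3 levels counting the root), so the depth is the number of divisions: log_3(9) = 2

The recursion tree depth is log_3(9) = 2. At each level, the problem size is divided by 3, so it takes 2 divisions to reduce to a base case of size 1. The algorithm makes 1 recursive call at each level.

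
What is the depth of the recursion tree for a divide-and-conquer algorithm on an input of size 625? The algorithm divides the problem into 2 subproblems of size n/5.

For divide and conquer with division factor 5:

Problem sizes at each level:
Level 0: 625
Level 1: 125
Level 2: 25
Level 3: 5
Level 4: 1

The root is level 0 and the size-1 base case is level 4 (the tree spans levels 0 through 4, i.e. 5 levels counting the root), so the depth is the number of divisions: log_5(625) = 4

The recursion tree depth is log_5(625) = 4. At each level, the problem size is divided by 5, so it takes 4 divisions to reduce to a base case of size 1. The algorithm makes 2 recursive calls at each level.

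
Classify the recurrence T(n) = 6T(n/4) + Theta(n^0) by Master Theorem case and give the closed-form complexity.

Master Theorem for T(n) = 6T(n/4) + O(n^0):

a = 6, b = 4, c = 0
log_b(a) = log_4(6) = 1.2925

Case 1: c = 0 < log_4(6) = 1.2925
T(n) = O(n^(log_4 6))

For T(n) = 6T(n/4) + O(n^0): log_4(6) = 1.2925. This is Case 1 of the Master Theorem (c < log_b(a), work dominated by leaves), giving O(n^(log_4 6)).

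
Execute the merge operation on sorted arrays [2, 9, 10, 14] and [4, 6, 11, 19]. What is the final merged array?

Merging process:

Compare 2 vs 4: take 2 from left. Merged: [2]
Compare 9 vs 4: take 4 from right. Merged: [2, 4]
Compare 9 vs 6: take 6 from right. Merged: [2, 4, 6]
Compare 9 vs 11: take 9 from left. Merged: [2, 4, 6, 9]
Compare 10 vs 11: take 10 from left. Merged: [2, 4, 6, 9, 10]
Compare 14 vs 11: take 11 from right. Merged: [2, 4, 6, 9, 10, 11]
Compare 14 vs 19: take 14 from left. Merged: [2, 4, 6, 9, 10, 11, 14]
Append remaining from right: [19]. Merged: [2, 4, 6, 9, 10, 11, 14, 19]

Final merged array: [2, 4, 6, 9, 10, 11, 14, 19]
Total comparisons: 7

The merged array is [2, 4, 6, 9, 10, 11, 14, 19], requiring 7 comparisons. The merge step runs in O(n) time where n is the total number of elements.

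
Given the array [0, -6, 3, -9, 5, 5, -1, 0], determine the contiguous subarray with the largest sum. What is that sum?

Using Kadane's algorithm on [0, -6, 3, -9, 5, 5, -1, 0]:

Scanning through the array:
Position 1 (value -6): max_ending_here = -6, max_so_far = 0
Position 2 (value 3): max_ending_here = 3, max_so_far = 3
Position 3 (value -9): max_ending_here = -6, max_so_far = 3
Position 4 (value 5): max_ending_here = 5, max_so_far = 5
Position 5 (value 5): max_ending_here = 10, max_so_far = 10
Position 6 (value -1): max_ending_here = 9, max_so_far = 10
Position 7 (value 0): max_ending_here = 9, max_so_far = 10

Maximum subarray: [5, 5]
Maximum sum: 10

The maximum subarray is [5, 5] with sum 10. This subarray runs from index 4 to index 5.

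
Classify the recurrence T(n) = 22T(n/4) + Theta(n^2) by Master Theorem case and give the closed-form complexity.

Master Theorem for T(n) = 22T(n/4) + O(n^2):

a = 22, b = 4, c = 2
log_b(a) = log_4(22) = 2.2297

Case 1: c = 2 < log_4(22) = 2.2297
T(n) = O(n^(log_4 22))

For T(n) = 22T(n/4) + O(n^2): log_4(22) = 2.2297. This is Case 1 of the Master Theorem (c < log_b(a), work dominated by leaves), giving O(n^(log_4 22)).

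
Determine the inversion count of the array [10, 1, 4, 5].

Finding inversions in [10, 1, 4, 5]:

(0, 1): arr[0]=10 > arr[1]=1
(0, 2): arr[0]=10 > arr[2]=4
(0, 3): arr[0]=10 > arr[3]=5

Total inversions: 3

The array has 3 inversion(s): (0,1), (0,2), (0,3). Each pair (i,j) satisfies i < j and arr[i] > arr[j].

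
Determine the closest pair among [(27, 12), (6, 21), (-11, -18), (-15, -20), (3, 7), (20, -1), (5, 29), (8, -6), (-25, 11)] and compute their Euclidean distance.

Computing all pairwise distances among 9 points:

d((27, 12), (6, 21)) = 22.8473
d((27, 12), (-11, -18)) = 48.4149
d((27, 12), (-15, -20)) = 52.8015
d((27, 12), (3, 7)) = 24.5153
d((27, 12), (20, -1)) = 14.7648
d((27, 12), (5, 29)) = 27.8029
d((27, 12), (8, -6)) = 26.1725
d((27, 12), (-25, 11)) = 52.0096
d((6, 21), (-11, -18)) = 42.5441
d((6, 21), (-15, -20)) = 46.0652
d((6, 21), (3, 7)) = 14.3178
d((6, 21), (20, -1)) = 26.0768
d((6, 21), (5, 29)) = 8.0623
d((6, 21), (8, -6)) = 27.074
d((6, 21), (-25, 11)) = 32.573
d((-11, -18), (-15, -20)) = 4.4721 <-- minimum
d((-11, -18), (3, 7)) = 28.6531
d((-11, -18), (20, -1)) = 35.3553
d((-11, -18), (5, 29)) = 49.6488
d((-11, -18), (8, -6)) = 22.4722
d((-11, -18), (-25, 11)) = 32.2025
d((-15, -20), (3, 7)) = 32.45
d((-15, -20), (20, -1)) = 39.8246
d((-15, -20), (5, 29)) = 52.9245
d((-15, -20), (8, -6)) = 26.9258
d((-15, -20), (-25, 11)) = 32.573
d((3, 7), (20, -1)) = 18.7883
d((3, 7), (5, 29)) = 22.0907
d((3, 7), (8, -6)) = 13.9284
d((3, 7), (-25, 11)) = 28.2843
d((20, -1), (5, 29)) = 33.541
d((20, -1), (8, -6)) = 13.0
d((20, -1), (-25, 11)) = 46.5725
d((5, 29), (8, -6)) = 35.1283
d((5, 29), (-25, 11)) = 34.9857
d((8, -6), (-25, 11)) = 37.1214

Closest pair: (-11, -18) and (-15, -20) with distance 4.4721

The closest pair is (-11, -18) and (-15, -20) with Euclidean distance 4.4721. For 9 points, brute-force pairwise comparison is shown above. For large n, the divide-and-conquer algorithm (sort by x, recurse on halves, check the dividing strip) achieves O(n log n).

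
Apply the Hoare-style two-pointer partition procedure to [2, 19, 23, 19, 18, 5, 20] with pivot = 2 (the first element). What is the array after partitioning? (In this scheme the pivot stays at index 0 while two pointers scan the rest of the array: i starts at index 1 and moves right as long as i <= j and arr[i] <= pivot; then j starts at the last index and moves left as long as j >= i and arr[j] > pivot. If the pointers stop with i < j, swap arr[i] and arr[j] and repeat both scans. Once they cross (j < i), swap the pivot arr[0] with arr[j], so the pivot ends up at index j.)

Hoare-style two-pointer partition with pivot = 2:

Initial array: [2, 19, 23, 19, 18, 5, 20]

Pointers start at i = 1, j = 6.
i ends at 1, j ends at 0: the pointers have crossed (j < i), so scanning stops.

j = 0, so swapping arr[0] with arr[j] leaves the pivot at position 0: [2, 19, 23, 19, 18, 5, 20]
Pivot position: 0

After partitioning with pivot 2, the array becomes [2, 19, 23, 19, 18, 5, 20]. The pivot is placed at index 0. All elements to the left of the pivot are <= 2, and all elements to the right are > 2.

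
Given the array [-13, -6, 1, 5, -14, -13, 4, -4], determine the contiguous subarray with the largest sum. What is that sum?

Using Kadane's algorithm on [-13, -6, 1, 5, -14, -13, 4, -4]:

Scanning through the array:
Position 1 (value -6): max_ending_here = -6, max_so_far = -6
Position 2 (value 1): max_ending_here = 1, max_so_far = 1
Position 3 (value 5): max_ending_here = 6, max_so_far = 6
Position 4 (value -14): max_ending_here = -8, max_so_far = 6
Position 5 (value -13): max_ending_here = -13, max_so_far = 6
Position 6 (value 4): max_ending_here = 4, max_so_far = 6
Position 7 (value -4): max_ending_here = 0, max_so_far = 6

Maximum subarray: [1, 5]
Maximum sum: 6

The maximum subarray is [1, 5] with sum 6. This subarray runs from index 2 to index 3.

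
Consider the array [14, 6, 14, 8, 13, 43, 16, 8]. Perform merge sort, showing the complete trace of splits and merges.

Merge sort trace:

Split: [14, 6, 14, 8, 13, 43, 16, 8] -> [14, 6, 14, 8] and [13, 43, 16, 8]
  Split: [14, 6, 14, 8] -> [14, 6] and [14, 8]
    Split: [14, 6] -> [14] and [6]
    Merge: [14] + [6] -> [6, 14]
    Split: [14, 8] -> [14] and [8]
    Merge: [14] + [8] -> [8, 14]
  Merge: [6, 14] + [8, 14] -> [6, 8, 14, 14]
  Split: [13, 43, 16, 8] -> [13, 43] and [16, 8]
    Split: [13, 43] -> [13] and [43]
    Merge: [13] + [43] -> [13, 43]
    Split: [16, 8] -> [16] and [8]
    Merge: [16] + [8] -> [8, 16]
  Merge: [13, 43] + [8, 16] -> [8, 13, 16, 43]
Merge: [6, 8, 14, 14] + [8, 13, 16, 43] -> [6, 8, 8, 13, 14, 14, 16, 43]

Final sorted array: [6, 8, 8, 13, 14, 14, 16, 43]

The merge sort proceeds by recursively splitting the array and merging sorted halves.
After all merges, the sorted array is [6, 8, 8, 13, 14, 14, 16, 43].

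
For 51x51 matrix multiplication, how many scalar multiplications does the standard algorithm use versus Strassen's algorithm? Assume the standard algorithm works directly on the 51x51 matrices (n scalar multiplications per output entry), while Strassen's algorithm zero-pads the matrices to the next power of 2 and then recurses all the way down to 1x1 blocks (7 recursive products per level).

Matrix multiplication for 51x51 matrices:

Strassen's algorithm requires power-of-2 dimensions. Pad 51x51 to 64x64 (next power of 2).

Standard algorithm: 51^3 = 132651 multiplications
Strassen's algorithm: 7^(log2(64)) = 7^6 = 117649 multiplications
Savings: 132651 - 117649 = 15002 multiplications

Standard: 132651 multiplications (51^3). Strassen: 117649 multiplications (7^6, after padding to 64x64). Strassen reduces 8 recursive multiplications to 7 at each level.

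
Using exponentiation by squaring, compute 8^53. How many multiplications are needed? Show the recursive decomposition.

Computing 8^53 by squaring (build up from 8^1; each line after the first costs one multiplication):

8^1 = 8
8^2 = (8^1)^2 = 8^2 = 64
8^3 = 8 * 8^2 = 8 * 64 = 512
8^6 = (8^3)^2 = 512^2 = 262144
8^12 = (8^6)^2 = 262144^2 = 68719476736
8^13 = 8 * 8^12 = 8 * 68719476736 = 549755813888
8^26 = (8^13)^2 = 549755813888^2 = 302231454903657293676544
8^52 = (8^26)^2 = 302231454903657293676544^2 = 91343852333181432387730302044767688728495783936
8^53 = 8 * 8^52 = 8 * 91343852333181432387730302044767688728495783936 = 730750818665451459101842416358141509827966271488

Result: 730750818665451459101842416358141509827966271488
Multiplications needed: 8 (8 lines after 8^1)

8^53 = 730750818665451459101842416358141509827966271488. Using exponentiation by squaring, this requires 8 multiplications. The key idea: if the exponent is even, square the half-power; if odd, multiply by the base once.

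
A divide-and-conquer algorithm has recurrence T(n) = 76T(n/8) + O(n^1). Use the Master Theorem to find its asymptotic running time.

Master Theorem for T(n) = 76T(n/8) + O(n^1):

a = 76, b = 8, c = 1
log_b(a) = log_8(76) = 2.0826

Case 1: c = 1 < log_8(76) = 2.0826
T(n) = O(n^(log_8 76))

For T(n) = 76T(n/8) + O(n^1): log_8(76) = 2.0826. This is Case 1 of the Master Theorem (c < log_b(a), work dominated by leaves), giving O(n^(log_8 76)).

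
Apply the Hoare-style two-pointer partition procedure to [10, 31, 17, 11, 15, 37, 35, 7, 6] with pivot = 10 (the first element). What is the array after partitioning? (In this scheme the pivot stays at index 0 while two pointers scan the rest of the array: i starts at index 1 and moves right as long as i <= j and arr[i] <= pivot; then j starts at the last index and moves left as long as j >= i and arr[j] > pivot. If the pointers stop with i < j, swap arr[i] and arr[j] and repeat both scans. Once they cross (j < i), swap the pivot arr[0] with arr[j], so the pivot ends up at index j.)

Hoare-style two-pointer partition with pivot = 10:

Initial array: [10, 31, 17, 11, 15, 37, 35, 7, 6]

Pointers start at i = 1, j = 8.
i stops at index 1 (arr[1]=31 > 10), j stops at index 8 (arr[8]=6 <= 10): swap arr[1] and arr[8], array becomes [10, 6, 17, 11, 15, 37, 35, 7, 31]
i stops at index 2 (arr[2]=17 > 10), j stops at index 7 (arr[7]=7 <= 10): swap arr[2] and arr[7], array becomes [10, 6, 7, 11, 15, 37, 35, 17, 31]
i ends at 3, j ends at 2: the pointers have crossed (j < i), so scanning stops.

Swap pivot arr[0] with arr[2] to place pivot at position 2: [7, 6, 10, 11, 15, 37, 35, 17, 31]
Pivot position: 2

After partitioning with pivot 10, the array becomes [7, 6, 10, 11, 15, 37, 35, 17, 31]. The pivot is placed at index 2. All elements to the left of the pivot are <= 10, and all elements to the right are > 10.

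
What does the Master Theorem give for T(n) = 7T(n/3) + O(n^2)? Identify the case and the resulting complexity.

Master Theorem for T(n) = 7T(n/3) + O(n^2):

a = 7, b = 3, c = 2
log_b(a) = log_3(7) = 1.7712

Case 3: c = 2 > log_3(7) = 1.7712
T(n) = O(n^2) = O(n^2)

For T(n) = 7T(n/3) + O(n^2): log_3(7) = 1.7712. This is Case 3 of the Master Theorem (c > log_b(a), work dominated by root), giving O(n^2).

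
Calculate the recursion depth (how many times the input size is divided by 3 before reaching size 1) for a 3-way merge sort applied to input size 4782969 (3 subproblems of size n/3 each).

For divide and conquer with division factor 3:

Problem sizes at each level:
Level 0: 4782969
Level 1: 1594323
Level 2: 531441
Level 3: 177147
Level 4: 59049
Level 5: 19683
Level 6: 6561
Level 7: 2187
Level 8: 729
Level 9: 243
Level 10: 81
Level 11: 27
Level 12: 9
Level 13: 3
Level 14: 1

The root is level 0 and the size-1 base case is level 14 (the tree spans levels 0 through 14, i.e. 15 levels counting the root), so the depth is the number of divisions: log_3(4782969) = 14

The recursion tree depth is log_3(4782969) = 14. At each level, the problem size is divided by 3, so it takes 14 divisions to reduce to a base case of size 1. The algorithm makes 3 recursive calls at each level.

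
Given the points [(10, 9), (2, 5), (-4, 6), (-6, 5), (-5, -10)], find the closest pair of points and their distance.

Computing all pairwise distances among 5 points:

d((10, 9), (2, 5)) = 8.9443
d((10, 9), (-4, 6)) = 14.3178
d((10, 9), (-6, 5)) = 16.4924
d((10, 9), (-5, -10)) = 24.2074
d((2, 5), (-4, 6)) = 6.0828
d((2, 5), (-6, 5)) = 8.0
d((2, 5), (-5, -10)) = 16.5529
d((-4, 6), (-6, 5)) = 2.2361 <-- minimum
d((-4, 6), (-5, -10)) = 16.0312
d((-6, 5), (-5, -10)) = 15.0333

Closest pair: (-4, 6) and (-6, 5) with distance 2.2361

The closest pair is (-4, 6) and (-6, 5) with Euclidean distance 2.2361. For 5 points, brute-force pairwise comparison is shown above. For large n, the divide-and-conquer algorithm (sort by x, recurse on halves, check the dividing strip) achieves O(n log n).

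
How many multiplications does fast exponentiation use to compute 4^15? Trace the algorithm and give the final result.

Computing 4^15 by squaring (build up from 4^1; each line after the first costs one multiplication):

4^1 = 4
4^2 = (4^1)^2 = 4^2 = 16
4^3 = 4 * 4^2 = 4 * 16 = 64
4^6 = (4^3)^2 = 64^2 = 4096
4^7 = 4 * 4^6 = 4 * 4096 = 16384
4^14 = (4^7)^2 = 16384^2 = 268435456
4^15 = 4 * 4^14 = 4 * 268435456 = 1073741824

Result: 1073741824
Multiplications needed: 6 (6 lines after 4^1)

4^15 = 1073741824. Using exponentiation by squaring, this requires 6 multiplications. The key idea: if the exponent is even, square the half-power; if odd, multiply by the base once.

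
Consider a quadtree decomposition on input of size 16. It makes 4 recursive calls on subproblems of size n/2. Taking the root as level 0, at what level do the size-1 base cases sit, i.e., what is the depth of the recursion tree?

For divide and conquer with division factor 2:

Problem sizes at each level:
Level 0: 16
Level 1: 8
Level 2: 4
Level 3: 2
Level 4: 1

The root is level 0 and the size-1 base case is level 4 (the tree spans levels 0 through 4, i.e. 5 levels counting the root), so the depth is the number of divisions: log_2(16) = 4

The recursion tree depth is log_2(16) = 4. At each level, the problem size is divided by 2, so it takes 4 divisions to reduce to a base case of size 1. The algorithm makes 4 recursive calls at each level.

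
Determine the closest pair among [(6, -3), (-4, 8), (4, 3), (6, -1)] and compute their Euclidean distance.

Computing all pairwise distances among 4 points:

d((6, -3), (-4, 8)) = 14.8661
d((6, -3), (4, 3)) = 6.3246
d((6, -3), (6, -1)) = 2.0 <-- minimum
d((-4, 8), (4, 3)) = 9.434
d((-4, 8), (6, -1)) = 13.4536
d((4, 3), (6, -1)) = 4.4721

Closest pair: (6, -3) and (6, -1) with distance 2.0

The closest pair is (6, -3) and (6, -1) with Euclidean distance 2.0. For 4 points, brute-force pairwise comparison is shown above. For large n, the divide-and-conquer algorithm (sort by x, recurse on halves, check the dividing strip) achieves O(n log n).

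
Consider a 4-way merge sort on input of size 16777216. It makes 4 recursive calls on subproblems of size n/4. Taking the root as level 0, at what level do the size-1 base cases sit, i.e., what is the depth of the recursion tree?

For divide and conquer with division factor 4:

Problem sizes at each level:
Level 0: 16777216
Level 1: 4194304
Level 2: 1048576
Level 3: 262144
Level 4: 65536
Level 5: 16384
Level 6: 4096
Level 7: 1024
Level 8: 256
Level 9: 64
Level 10: 16
Level 11: 4
Level 12: 1

The root is level 0 and the size-1 base case is level 12 (the tree spans levels 0 through 12, i.e. 13 levels counting the root), so the depth is the number of divisions: log_4(16777216) = 12

The recursion tree depth is log_4(16777216) = 12. At each level, the problem size is divided by 4, so it takes 12 divisions to reduce to a base case of size 1. The algorithm makes 4 recursive calls at each level.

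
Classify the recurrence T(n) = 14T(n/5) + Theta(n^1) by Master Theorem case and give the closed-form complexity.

Master Theorem for T(n) = 14T(n/5) + O(n^1):

a = 14, b = 5, c = 1
log_b(a) = log_5(14) = 1.6397

Case 1: c = 1 < log_5(14) = 1.6397
T(n) = O(n^(log_5 14))

For T(n) = 14T(n/5) + O(n^1): log_5(14) = 1.6397. This is Case 1 of the Master Theorem (c < log_b(a), work dominated by leaves), giving O(n^(log_5 14)).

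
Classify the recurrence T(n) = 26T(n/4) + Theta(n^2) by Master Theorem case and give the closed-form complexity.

Master Theorem for T(n) = 26T(n/4) + O(n^2):

a = 26, b = 4, c = 2
log_b(a) = log_4(26) = 2.3502

Case 1: c = 2 < log_4(26) = 2.3502
T(n) = O(n^(log_4 26))

For T(n) = 26T(n/4) + O(n^2): log_4(26) = 2.3502. This is Case 1 of the Master Theorem (c < log_b(a), work dominated by leaves), giving O(n^(log_4 26)).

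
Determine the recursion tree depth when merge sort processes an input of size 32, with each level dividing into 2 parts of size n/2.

For divide and conquer with division factor 2:

Problem sizes at each level:
Level 0: 32
Level 1: 16
Level 2: 8
Level 3: 4
Level 4: 2
Level 5: 1

The root is level 0 and the size-1 base case is level 5 (the tree spans levels 0 through 5, i.e. 6 levels counting the root), so the depth is the number of divisions: log_2(32) = 5

The recursion tree depth is log_2(32) = 5. At each level, the problem size is divided by 2, so it takes 5 divisions to reduce to a base case of size 1. The algorithm makes 2 recursive calls at each level.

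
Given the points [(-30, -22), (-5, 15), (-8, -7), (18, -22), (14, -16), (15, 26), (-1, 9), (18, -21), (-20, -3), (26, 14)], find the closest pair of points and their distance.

Computing all pairwise distances among 10 points:

d((-30, -22), (-5, 15)) = 44.6542
d((-30, -22), (-8, -7)) = 26.6271
d((-30, -22), (18, -22)) = 48.0
d((-30, -22), (14, -16)) = 44.4072
d((-30, -22), (15, 26)) = 65.7951
d((-30, -22), (-1, 9)) = 42.45
d((-30, -22), (18, -21)) = 48.0104
d((-30, -22), (-20, -3)) = 21.4709
d((-30, -22), (26, 14)) = 66.5733
d((-5, 15), (-8, -7)) = 22.2036
d((-5, 15), (18, -22)) = 43.566
d((-5, 15), (14, -16)) = 36.3593
d((-5, 15), (15, 26)) = 22.8254
d((-5, 15), (-1, 9)) = 7.2111
d((-5, 15), (18, -21)) = 42.72
d((-5, 15), (-20, -3)) = 23.4307
d((-5, 15), (26, 14)) = 31.0161
d((-8, -7), (18, -22)) = 30.0167
d((-8, -7), (14, -16)) = 23.7697
d((-8, -7), (15, 26)) = 40.2244
d((-8, -7), (-1, 9)) = 17.4642
d((-8, -7), (18, -21)) = 29.5296
d((-8, -7), (-20, -3)) = 12.6491
d((-8, -7), (26, 14)) = 39.9625
d((18, -22), (14, -16)) = 7.2111
d((18, -22), (15, 26)) = 48.0937
d((18, -22), (-1, 9)) = 36.3593
d((18, -22), (18, -21)) = 1.0 <-- minimum
d((18, -22), (-20, -3)) = 42.4853
d((18, -22), (26, 14)) = 36.8782
d((14, -16), (15, 26)) = 42.0119
d((14, -16), (-1, 9)) = 29.1548
d((14, -16), (18, -21)) = 6.4031
d((14, -16), (-20, -3)) = 36.4005
d((14, -16), (26, 14)) = 32.311
d((15, 26), (-1, 9)) = 23.3452
d((15, 26), (18, -21)) = 47.0956
d((15, 26), (-20, -3)) = 45.4533
d((15, 26), (26, 14)) = 16.2788
d((-1, 9), (18, -21)) = 35.5106
d((-1, 9), (-20, -3)) = 22.4722
d((-1, 9), (26, 14)) = 27.4591
d((18, -21), (-20, -3)) = 42.0476
d((18, -21), (26, 14)) = 35.9026
d((-20, -3), (26, 14)) = 49.0408

Closest pair: (18, -22) and (18, -21) with distance 1.0

The closest pair is (18, -22) and (18, -21) with Euclidean distance 1.0. For 10 points, brute-force pairwise comparison is shown above. For large n, the divide-and-conquer algorithm (sort by x, recurse on halves, check the dividing strip) achieves O(n log n).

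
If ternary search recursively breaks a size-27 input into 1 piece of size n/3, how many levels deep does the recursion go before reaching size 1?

For divide and conquer with division factor 3:

Problem sizes at each level:
Level 0: 27
Level 1: 9
Level 2: 3
Level 3: 1

The root is level 0 and the size-1 base case is level 3 (the tree spans levels 0 through 3, i.e. 4 levels counting the root), so the depth is the number of divisions: log_3(27) = 3

The recursion tree depth is log_3(27) = 3. At each level, the problem size is divided by 3, so it takes 3 divisions to reduce to a base case of size 1. The algorithm makes 1 recursive call at each level.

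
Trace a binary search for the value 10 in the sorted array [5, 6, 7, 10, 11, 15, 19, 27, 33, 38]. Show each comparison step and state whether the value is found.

Binary search for 10 in [5, 6, 7, 10, 11, 15, 19, 27, 33, 38]:

lo=0, hi=9, mid=4, arr[mid]=11 -> 11 > 10, search left half
lo=0, hi=3, mid=1, arr[mid]=6 -> 6 < 10, search right half
lo=2, hi=3, mid=2, arr[mid]=7 -> 7 < 10, search right half
lo=3, hi=3, mid=3, arr[mid]=10 -> Found target at index 3!

Binary search finds 10 at index 3 after 4 comparisons. The search repeatedly halves the search space by comparing with the middle element.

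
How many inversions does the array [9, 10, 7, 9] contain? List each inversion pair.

Finding inversions in [9, 10, 7, 9]:

(0, 2): arr[0]=9 > arr[2]=7
(1, 2): arr[1]=10 > arr[2]=7
(1, 3): arr[1]=10 > arr[3]=9

Total inversions: 3

The array has 3 inversion(s): (0,2), (1,2), (1,3). Each pair (i,j) satisfies i < j and arr[i] > arr[j].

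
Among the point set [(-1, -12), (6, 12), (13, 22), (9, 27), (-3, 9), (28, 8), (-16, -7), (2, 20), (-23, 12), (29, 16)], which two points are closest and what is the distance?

Computing all pairwise distances among 10 points:

d((-1, -12), (6, 12)) = 25.0
d((-1, -12), (13, 22)) = 36.7696
d((-1, -12), (9, 27)) = 40.2616
d((-1, -12), (-3, 9)) = 21.095
d((-1, -12), (28, 8)) = 35.2278
d((-1, -12), (-16, -7)) = 15.8114
d((-1, -12), (2, 20)) = 32.1403
d((-1, -12), (-23, 12)) = 32.5576
d((-1, -12), (29, 16)) = 41.0366
d((6, 12), (13, 22)) = 12.2066
d((6, 12), (9, 27)) = 15.2971
d((6, 12), (-3, 9)) = 9.4868
d((6, 12), (28, 8)) = 22.3607
d((6, 12), (-16, -7)) = 29.0689
d((6, 12), (2, 20)) = 8.9443
d((6, 12), (-23, 12)) = 29.0
d((6, 12), (29, 16)) = 23.3452
d((13, 22), (9, 27)) = 6.4031 <-- minimum
d((13, 22), (-3, 9)) = 20.6155
d((13, 22), (28, 8)) = 20.5183
d((13, 22), (-16, -7)) = 41.0122
d((13, 22), (2, 20)) = 11.1803
d((13, 22), (-23, 12)) = 37.3631
d((13, 22), (29, 16)) = 17.088
d((9, 27), (-3, 9)) = 21.6333
d((9, 27), (28, 8)) = 26.8701
d((9, 27), (-16, -7)) = 42.2019
d((9, 27), (2, 20)) = 9.8995
d((9, 27), (-23, 12)) = 35.3412
d((9, 27), (29, 16)) = 22.8254
d((-3, 9), (28, 8)) = 31.0161
d((-3, 9), (-16, -7)) = 20.6155
d((-3, 9), (2, 20)) = 12.083
d((-3, 9), (-23, 12)) = 20.2237
d((-3, 9), (29, 16)) = 32.7567
d((28, 8), (-16, -7)) = 46.4866
d((28, 8), (2, 20)) = 28.6356
d((28, 8), (-23, 12)) = 51.1566
d((28, 8), (29, 16)) = 8.0623
d((-16, -7), (2, 20)) = 32.45
d((-16, -7), (-23, 12)) = 20.2485
d((-16, -7), (29, 16)) = 50.5371
d((2, 20), (-23, 12)) = 26.2488
d((2, 20), (29, 16)) = 27.2947
d((-23, 12), (29, 16)) = 52.1536

Closest pair: (13, 22) and (9, 27) with distance 6.4031

The closest pair is (13, 22) and (9, 27) with Euclidean distance 6.4031. For 10 points, brute-force pairwise comparison is shown above. For large n, the divide-and-conquer algorithm (sort by x, recurse on halves, check the dividing strip) achieves O(n log n).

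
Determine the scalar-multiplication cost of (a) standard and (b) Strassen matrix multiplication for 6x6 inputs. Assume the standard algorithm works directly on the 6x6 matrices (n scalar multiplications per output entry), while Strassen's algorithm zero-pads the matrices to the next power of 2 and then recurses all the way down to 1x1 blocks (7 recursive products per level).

Matrix multiplication for 6x6 matrices:

Strassen's algorithm requires power-of-2 dimensions. Pad 6x6 to 8x8 (next power of 2).

Standard algorithm: 6^3 = 216 multiplications
Strassen's algorithm: 7^(log2(8)) = 7^3 = 343 multiplications
Difference: 216 - 343 = -127 (Strassen uses MORE here due to padding overhead — for small or just-over-power-of-2 n, padding can outweigh the per-level savings)

Standard: 216 multiplications (6^3). Strassen: 343 multiplications (7^3, after padding to 8x8). Strassen reduces 8 recursive multiplications to 7 at each level.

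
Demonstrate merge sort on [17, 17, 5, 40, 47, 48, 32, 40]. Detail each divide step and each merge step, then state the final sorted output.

Merge sort trace:

Split: [17, 17, 5, 40, 47, 48, 32, 40] -> [17, 17, 5, 40] and [47, 48, 32, 40]
  Split: [17, 17, 5, 40] -> [17, 17] and [5, 40]
    Split: [17, 17] -> [17] and [17]
    Merge: [17] + [17] -> [17, 17]
    Split: [5, 40] -> [5] and [40]
    Merge: [5] + [40] -> [5, 40]
  Merge: [17, 17] + [5, 40] -> [5, 17, 17, 40]
  Split: [47, 48, 32, 40] -> [47, 48] and [32, 40]
    Split: [47, 48] -> [47] and [48]
    Merge: [47] + [48] -> [47, 48]
    Split: [32, 40] -> [32] and [40]
    Merge: [32] + [40] -> [32, 40]
  Merge: [47, 48] + [32, 40] -> [32, 40, 47, 48]
Merge: [5, 17, 17, 40] + [32, 40, 47, 48] -> [5, 17, 17, 32, 40, 40, 47, 48]

Final sorted array: [5, 17, 17, 32, 40, 40, 47, 48]

The merge sort proceeds by recursively splitting the array and merging sorted halves.
After all merges, the sorted array is [5, 17, 17, 32, 40, 40, 47, 48].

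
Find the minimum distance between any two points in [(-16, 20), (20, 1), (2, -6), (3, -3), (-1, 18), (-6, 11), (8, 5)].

Computing all pairwise distances among 7 points:

d((-16, 20), (20, 1)) = 40.7063
d((-16, 20), (2, -6)) = 31.6228
d((-16, 20), (3, -3)) = 29.8329
d((-16, 20), (-1, 18)) = 15.1327
d((-16, 20), (-6, 11)) = 13.4536
d((-16, 20), (8, 5)) = 28.3019
d((20, 1), (2, -6)) = 19.3132
d((20, 1), (3, -3)) = 17.4642
d((20, 1), (-1, 18)) = 27.0185
d((20, 1), (-6, 11)) = 27.8568
d((20, 1), (8, 5)) = 12.6491
d((2, -6), (3, -3)) = 3.1623 <-- minimum
d((2, -6), (-1, 18)) = 24.1868
d((2, -6), (-6, 11)) = 18.7883
d((2, -6), (8, 5)) = 12.53
d((3, -3), (-1, 18)) = 21.3776
d((3, -3), (-6, 11)) = 16.6433
d((3, -3), (8, 5)) = 9.434
d((-1, 18), (-6, 11)) = 8.6023
d((-1, 18), (8, 5)) = 15.8114
d((-6, 11), (8, 5)) = 15.2315

Closest pair: (2, -6) and (3, -3) with distance 3.1623

The closest pair is (2, -6) and (3, -3) with Euclidean distance 3.1623. For 7 points, brute-force pairwise comparison is shown above. For large n, the divide-and-conquer algorithm (sort by x, recurse on halves, check the dividing strip) achieves O(n log n).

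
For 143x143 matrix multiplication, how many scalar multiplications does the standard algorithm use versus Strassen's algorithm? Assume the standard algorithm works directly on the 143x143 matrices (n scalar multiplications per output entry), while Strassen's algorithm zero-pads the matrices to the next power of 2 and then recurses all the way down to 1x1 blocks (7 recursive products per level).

Matrix multiplication for 143x143 matrices:

Strassen's algorithm requires power-of-2 dimensions. Pad 143x143 to 256x256 (next power of 2).

Standard algorithm: 143^3 = 2924207 multiplications
Strassen's algorithm: 7^(log2(256)) = 7^8 = 5764801 multiplications
Difference: 2924207 - 5764801 = -2840594 (Strassen uses MORE here due to padding overhead — for small or just-over-power-of-2 n, padding can outweigh the per-level savings)

Standard: 2924207 multiplications (143^3). Strassen: 5764801 multiplications (7^8, after padding to 256x256). Strassen reduces 8 recursive multiplications to 7 at each level.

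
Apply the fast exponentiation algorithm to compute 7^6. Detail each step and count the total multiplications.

Computing 7^6 by squaring (build up from 7^1; each line after the first costs one multiplication):

7^1 = 7
7^2 = (7^1)^2 = 7^2 = 49
7^3 = 7 * 7^2 = 7 * 49 = 343
7^6 = (7^3)^2 = 343^2 = 117649

Result: 117649
Multiplications needed: 3 (3 lines after 7^1)

7^6 = 117649. Using exponentiation by squaring, this requires 3 multiplications. The key idea: if the exponent is even, square the half-power; if odd, multiply by the base once.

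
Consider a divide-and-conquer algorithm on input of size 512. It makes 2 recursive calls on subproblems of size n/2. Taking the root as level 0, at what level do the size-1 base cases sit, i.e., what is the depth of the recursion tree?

For divide and conquer with division factor 2:

Problem sizes at each level:
Level 0: 512
Level 1: 256
Level 2: 128
Level 3: 64
Level 4: 32
Level 5: 16
Level 6: 8
Level 7: 4
Level 8: 2
Level 9: 1

The root is level 0 and the size-1 base case is level 9 (the tree spans levels 0 through 9, i.e. 10 levels counting the root), so the depth is the number of divisions: log_2(512) = 9

The recursion tree depth is log_2(512) = 9. At each level, the problem size is divided by 2, so it takes 9 divisions to reduce to a base case of size 1. The algorithm makes 2 recursive calls at each level.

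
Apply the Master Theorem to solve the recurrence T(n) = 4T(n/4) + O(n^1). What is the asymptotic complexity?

Master Theorem for T(n) = 4T(n/4) + O(n^1):

a = 4, b = 4, c = 1
log_b(a) = log_4(4) = 1.0000

Case 2: c = 1 = log_4(4) = 1.0000
T(n) = O(n^1 log n) = O(n log n)

For T(n) = 4T(n/4) + O(n^1): log_4(4) = 1.0000. This is Case 2 of the Master Theorem (c = log_b(a), equal work at all levels), giving O(n log n).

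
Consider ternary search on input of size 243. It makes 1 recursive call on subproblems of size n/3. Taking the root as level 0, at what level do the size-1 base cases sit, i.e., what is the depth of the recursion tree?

For divide and conquer with division factor 3:

Problem sizes at each level:
Level 0: 243
Level 1: 81
Level 2: 27
Level 3: 9
Level 4: 3
Level 5: 1

The root is level 0 and the size-1 base case is level 5 (the tree spans levels 0 through 5, i.e. 6 levels counting the root), so the depth is the number of divisions: log_3(243) = 5

The recursion tree depth is log_3(243) = 5. At each level, the problem size is divided by 3, so it takes 5 divisions to reduce to a base case of size 1. The algorithm makes 1 recursive call at each level.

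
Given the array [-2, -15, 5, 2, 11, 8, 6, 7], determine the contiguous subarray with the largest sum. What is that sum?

Using Kadane's algorithm on [-2, -15, 5, 2, 11, 8, 6, 7]:

Scanning through the array:
Position 1 (value -15): max_ending_here = -15, max_so_far = -2
Position 2 (value 5): max_ending_here = 5, max_so_far = 5
Position 3 (value 2): max_ending_here = 7, max_so_far = 7
Position 4 (value 11): max_ending_here = 18, max_so_far = 18
Position 5 (value 8): max_ending_here = 26, max_so_far = 26
Position 6 (value 6): max_ending_here = 32, max_so_far = 32
Position 7 (value 7): max_ending_here = 39, max_so_far = 39

Maximum subarray: [5, 2, 11, 8, 6, 7]
Maximum sum: 39

The maximum subarray is [5, 2, 11, 8, 6, 7] with sum 39. This subarray runs from index 2 to index 7.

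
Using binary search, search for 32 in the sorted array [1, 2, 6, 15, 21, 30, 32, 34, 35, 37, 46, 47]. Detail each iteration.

Binary search for 32 in [1, 2, 6, 15, 21, 30, 32, 34, 35, 37, 46, 47]:

lo=0, hi=11, mid=5, arr[mid]=30 -> 30 < 32, search right half
lo=6, hi=11, mid=8, arr[mid]=35 -> 35 > 32, search left half
lo=6, hi=7, mid=6, arr[mid]=32 -> Found target at index 6!

Binary search finds 32 at index 6 after 3 comparisons. The search repeatedly halves the search space by comparing with the middle element.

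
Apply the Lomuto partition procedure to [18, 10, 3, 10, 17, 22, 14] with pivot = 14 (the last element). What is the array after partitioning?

Lomuto partition with pivot = 14:

Initial array: [18, 10, 3, 10, 17, 22, 14]

arr[0]=18 > 14: no swap
arr[1]=10 <= 14: swap with position 0, array becomes [10, 18, 3, 10, 17, 22, 14]
arr[2]=3 <= 14: swap with position 1, array becomes [10, 3, 18, 10, 17, 22, 14]
arr[3]=10 <= 14: swap with position 2, array becomes [10, 3, 10, 18, 17, 22, 14]
arr[4]=17 > 14: no swap
arr[5]=22 > 14: no swap

Place pivot at position 3: [10, 3, 10, 14, 17, 22, 18]
Pivot position: 3

After partitioning with pivot 14, the array becomes [10, 3, 10, 14, 17, 22, 18]. The pivot is placed at index 3. All elements to the left of the pivot are <= 14, and all elements to the right are > 14.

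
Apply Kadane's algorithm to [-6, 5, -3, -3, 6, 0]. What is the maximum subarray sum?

Using Kadane's algorithm on [-6, 5, -3, -3, 6, 0]:

Scanning through the array:
Position 1 (value 5): max_ending_here = 5, max_so_far = 5
Position 2 (value -3): max_ending_here = 2, max_so_far = 5
Position 3 (value -3): max_ending_here = -1, max_so_far = 5
Position 4 (value 6): max_ending_here = 6, max_so_far = 6
Position 5 (value 0): max_ending_here = 6, max_so_far = 6

Maximum subarray: [6]
Maximum sum: 6

The maximum subarray is [6] with sum 6. This subarray runs from index 4 to index 4.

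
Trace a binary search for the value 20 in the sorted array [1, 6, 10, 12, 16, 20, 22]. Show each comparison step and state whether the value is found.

Binary search for 20 in [1, 6, 10, 12, 16, 20, 22]:

lo=0, hi=6, mid=3, arr[mid]=12 -> 12 < 20, search right half
lo=4, hi=6, mid=5, arr[mid]=20 -> Found target at index 5!

Binary search finds 20 at index 5 after 2 comparisons. The search repeatedly halves the search space by comparing with the middle element.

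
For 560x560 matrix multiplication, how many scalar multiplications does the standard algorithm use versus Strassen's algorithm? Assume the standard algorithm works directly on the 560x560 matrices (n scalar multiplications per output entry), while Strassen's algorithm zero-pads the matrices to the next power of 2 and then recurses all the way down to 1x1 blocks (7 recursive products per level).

Matrix multiplication for 560x560 matrices:

Strassen's algorithm requires power-of-2 dimensions. Pad 560x560 to 1024x1024 (next power of 2).

Standard algorithm: 560^3 = 175616000 multiplications
Strassen's algorithm: 7^(log2(1024)) = 7^10 = 282475249 multiplications
Difference: 175616000 - 282475249 = -106859249 (Strassen uses MORE here due to padding overhead — for small or just-over-power-of-2 n, padding can outweigh the per-level savings)

Standard: 175616000 multiplications (560^3). Strassen: 282475249 multiplications (7^10, after padding to 1024x1024). Strassen reduces 8 recursive multiplications to 7 at each level.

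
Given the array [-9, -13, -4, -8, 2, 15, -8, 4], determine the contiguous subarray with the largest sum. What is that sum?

Using Kadane's algorithm on [-9, -13, -4, -8, 2, 15, -8, 4]:

Scanning through the array:
Position 1 (value -13): max_ending_here = -13, max_so_far = -9
Position 2 (value -4): max_ending_here = -4, max_so_far = -4
Position 3 (value -8): max_ending_here = -8, max_so_far = -4
Position 4 (value 2): max_ending_here = 2, max_so_far = 2
Position 5 (value 15): max_ending_here = 17, max_so_far = 17
Position 6 (value -8): max_ending_here = 9, max_so_far = 17
Position 7 (value 4): max_ending_here = 13, max_so_far = 17

Maximum subarray: [2, 15]
Maximum sum: 17

The maximum subarray is [2, 15] with sum 17. This subarray runs from index 4 to index 5.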